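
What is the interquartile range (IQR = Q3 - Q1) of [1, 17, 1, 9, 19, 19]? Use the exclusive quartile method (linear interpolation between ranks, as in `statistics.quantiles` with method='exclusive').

18

Step 1: Sort the data: [1, 1, 9, 17, 19, 19]
Step 2: n = 6
Step 3: Using the exclusive quartile method:
  Q1 = 1
  Q2 (median) = 13
  Q3 = 19
  IQR = Q3 - Q1 = 19 - 1 = 18
Step 4: IQR = 18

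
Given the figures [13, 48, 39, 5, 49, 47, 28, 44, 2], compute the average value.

30.5556

Step 1: Sum all values: 13 + 48 + 39 + 5 + 49 + 47 + 28 + 44 + 2 = 275
Step 2: Count the number of values: n = 9
Step 3: Mean = sum / n = 275 / 9 = 30.5556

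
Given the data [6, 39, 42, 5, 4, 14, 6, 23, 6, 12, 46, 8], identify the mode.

6

Step 1: Count the frequency of each value:
  4: appears 1 time(s)
  5: appears 1 time(s)
  6: appears 3 time(s)
  8: appears 1 time(s)
  12: appears 1 time(s)
  14: appears 1 time(s)
  23: appears 1 time(s)
  39: appears 1 time(s)
  42: appears 1 time(s)
  46: appears 1 time(s)
Step 2: The value 6 appears most frequently (3 times).
Step 3: Mode = 6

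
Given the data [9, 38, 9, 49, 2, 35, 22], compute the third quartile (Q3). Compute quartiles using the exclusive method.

38

Step 1: Sort the data: [2, 9, 9, 22, 35, 38, 49]
Step 2: n = 7
Step 3: Using the exclusive quartile method:
  Q1 = 9
  Q2 (median) = 22
  Q3 = 38
  IQR = Q3 - Q1 = 38 - 9 = 29
Step 4: Q3 = 38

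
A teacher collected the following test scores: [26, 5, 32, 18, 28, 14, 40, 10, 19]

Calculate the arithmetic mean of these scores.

21.3333

Step 1: Sum all values: 26 + 5 + 32 + 18 + 28 + 14 + 40 + 10 + 19 = 192
Step 2: Count the number of values: n = 9
Step 3: Mean = sum / n = 192 / 9 = 21.3333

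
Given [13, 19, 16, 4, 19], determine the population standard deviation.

5.5642

Step 1: Compute the mean: 14.2
Step 2: Sum of squared deviations from the mean: 154.8
Step 3: Population variance = 154.8 / 5 = 30.96
Step 4: Standard deviation = sqrt(30.96) = 5.5642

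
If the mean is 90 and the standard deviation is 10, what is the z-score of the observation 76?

-1.4

Step 1: Recall the z-score formula: z = (x - mu) / sigma
Step 2: Substitute values: z = (76 - 90) / 10
Step 3: z = -14 / 10 = -1.4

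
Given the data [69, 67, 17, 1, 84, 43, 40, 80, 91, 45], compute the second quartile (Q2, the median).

56

Step 1: Sort the data: [1, 17, 40, 43, 45, 67, 69, 80, 84, 91]
Step 2: n = 10
Step 3: Q2 is the median. Since n is even, it is the average of the values at positions 5 and 6:
  Q2 = (45 + 67) / 2 = 56
Step 4: Q2 = 56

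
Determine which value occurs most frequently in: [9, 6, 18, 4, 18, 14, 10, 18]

18

Step 1: Count the frequency of each value:
  4: appears 1 time(s)
  6: appears 1 time(s)
  9: appears 1 time(s)
  10: appears 1 time(s)
  14: appears 1 time(s)
  18: appears 3 time(s)
Step 2: The value 18 appears most frequently (3 times).
Step 3: Mode = 18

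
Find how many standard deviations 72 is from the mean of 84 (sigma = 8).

-1.5

Step 1: Recall the z-score formula: z = (x - mu) / sigma
Step 2: Substitute values: z = (72 - 84) / 8
Step 3: z = -12 / 8 = -1.5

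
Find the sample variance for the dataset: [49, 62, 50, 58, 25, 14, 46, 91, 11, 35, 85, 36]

624.8788

Step 1: Compute the mean: (49 + 62 + 50 + 58 + 25 + 14 + 46 + 91 + 11 + 35 + 85 + 36) / 12 = 46.8333
Step 2: Compute squared deviations from the mean:
  (49 - 46.8333)^2 = 4.6944
  (62 - 46.8333)^2 = 230.0278
  (50 - 46.8333)^2 = 10.0278
  (58 - 46.8333)^2 = 124.6944
  (25 - 46.8333)^2 = 476.6944
  (14 - 46.8333)^2 = 1078.0278
  (46 - 46.8333)^2 = 0.6944
  (91 - 46.8333)^2 = 1950.6944
  (11 - 46.8333)^2 = 1284.0278
  (35 - 46.8333)^2 = 140.0278
  (85 - 46.8333)^2 = 1456.6944
  (36 - 46.8333)^2 = 117.3611
Step 3: Sum of squared deviations = 6873.6667
Step 4: Sample variance = 6873.6667 / 11 = 624.8788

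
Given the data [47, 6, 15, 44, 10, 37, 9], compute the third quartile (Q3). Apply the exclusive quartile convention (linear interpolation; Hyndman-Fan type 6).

44

Step 1: Sort the data: [6, 9, 10, 15, 37, 44, 47]
Step 2: n = 7
Step 3: Using the exclusive quartile method:
  Q1 = 9
  Q2 (median) = 15
  Q3 = 44
  IQR = Q3 - Q1 = 44 - 9 = 35
Step 4: Q3 = 44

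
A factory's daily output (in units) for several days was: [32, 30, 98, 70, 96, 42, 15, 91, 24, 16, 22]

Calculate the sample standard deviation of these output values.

33.3349

Step 1: Compute the mean: 48.7273
Step 2: Sum of squared deviations from the mean: 11112.1818
Step 3: Sample variance = 11112.1818 / 10 = 1111.2182
Step 4: Standard deviation = sqrt(1111.2182) = 33.3349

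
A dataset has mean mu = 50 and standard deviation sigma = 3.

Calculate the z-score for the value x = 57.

2.3333

Step 1: Recall the z-score formula: z = (x - mu) / sigma
Step 2: Substitute values: z = (57 - 50) / 3
Step 3: z = 7 / 3 = 2.3333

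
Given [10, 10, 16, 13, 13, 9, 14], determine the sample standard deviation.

2.5448

Step 1: Compute the mean: 12.1429
Step 2: Sum of squared deviations from the mean: 38.8571
Step 3: Sample variance = 38.8571 / 6 = 6.4762
Step 4: Standard deviation = sqrt(6.4762) = 2.5448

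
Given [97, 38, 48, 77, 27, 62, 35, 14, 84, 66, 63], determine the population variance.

592.9752

Step 1: Compute the mean: (97 + 38 + 48 + 77 + 27 + 62 + 35 + 14 + 84 + 66 + 63) / 11 = 55.5455
Step 2: Compute squared deviations from the mean:
  (97 - 55.5455)^2 = 1718.4793
  (38 - 55.5455)^2 = 307.843
  (48 - 55.5455)^2 = 56.9339
  (77 - 55.5455)^2 = 460.2975
  (27 - 55.5455)^2 = 814.843
  (62 - 55.5455)^2 = 41.6612
  (35 - 55.5455)^2 = 422.1157
  (14 - 55.5455)^2 = 1726.0248
  (84 - 55.5455)^2 = 809.6612
  (66 - 55.5455)^2 = 109.2975
  (63 - 55.5455)^2 = 55.5702
Step 3: Sum of squared deviations = 6522.7273
Step 4: Population variance = 6522.7273 / 11 = 592.9752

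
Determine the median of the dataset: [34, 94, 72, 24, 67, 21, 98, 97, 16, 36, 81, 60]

63.5

Step 1: Sort the data in ascending order: [16, 21, 24, 34, 36, 60, 67, 72, 81, 94, 97, 98]
Step 2: The number of values is n = 12.
Step 3: Since n is even, the median is the average of positions 6 and 7:
  Median = (60 + 67) / 2 = 63.5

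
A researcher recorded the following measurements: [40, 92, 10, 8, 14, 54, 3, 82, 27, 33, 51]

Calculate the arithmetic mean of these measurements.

37.6364

Step 1: Sum all values: 40 + 92 + 10 + 8 + 14 + 54 + 3 + 82 + 27 + 33 + 51 = 414
Step 2: Count the number of values: n = 11
Step 3: Mean = sum / n = 414 / 11 = 37.6364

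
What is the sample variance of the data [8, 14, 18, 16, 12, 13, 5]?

20.2381

Step 1: Compute the mean: (8 + 14 + 18 + 16 + 12 + 13 + 5) / 7 = 12.2857
Step 2: Compute squared deviations from the mean:
  (8 - 12.2857)^2 = 18.3673
  (14 - 12.2857)^2 = 2.9388
  (18 - 12.2857)^2 = 32.6531
  (16 - 12.2857)^2 = 13.7959
  (12 - 12.2857)^2 = 0.0816
  (13 - 12.2857)^2 = 0.5102
  (5 - 12.2857)^2 = 53.0816
Step 3: Sum of squared deviations = 121.4286
Step 4: Sample variance = 121.4286 / 6 = 20.2381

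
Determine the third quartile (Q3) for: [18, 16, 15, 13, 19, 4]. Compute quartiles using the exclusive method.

18.25

Step 1: Sort the data: [4, 13, 15, 16, 18, 19]
Step 2: n = 6
Step 3: Using the exclusive quartile method:
  Q1 = 10.75
  Q2 (median) = 15.5
  Q3 = 18.25
  IQR = Q3 - Q1 = 18.25 - 10.75 = 7.5
Step 4: Q3 = 18.25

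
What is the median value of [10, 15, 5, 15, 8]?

10

Step 1: Sort the data in ascending order: [5, 8, 10, 15, 15]
Step 2: The number of values is n = 5.
Step 3: Since n is odd, the median is the middle value at position 3: 10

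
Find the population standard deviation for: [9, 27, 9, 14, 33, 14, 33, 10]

9.9113

Step 1: Compute the mean: 18.625
Step 2: Sum of squared deviations from the mean: 785.875
Step 3: Population variance = 785.875 / 8 = 98.2344
Step 4: Standard deviation = sqrt(98.2344) = 9.9113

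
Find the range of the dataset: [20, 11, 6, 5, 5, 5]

15

Step 1: Identify the maximum value: max = 20
Step 2: Identify the minimum value: min = 5
Step 3: Range = max - min = 20 - 5 = 15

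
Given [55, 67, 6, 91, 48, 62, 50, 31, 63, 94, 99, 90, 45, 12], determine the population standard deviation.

28.1614

Step 1: Compute the mean: 58.0714
Step 2: Sum of squared deviations from the mean: 11102.9286
Step 3: Population variance = 11102.9286 / 14 = 793.0663
Step 4: Standard deviation = sqrt(793.0663) = 28.1614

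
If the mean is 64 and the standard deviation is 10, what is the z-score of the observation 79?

1.5

Step 1: Recall the z-score formula: z = (x - mu) / sigma
Step 2: Substitute values: z = (79 - 64) / 10
Step 3: z = 15 / 10 = 1.5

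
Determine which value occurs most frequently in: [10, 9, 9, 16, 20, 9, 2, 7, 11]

9

Step 1: Count the frequency of each value:
  2: appears 1 time(s)
  7: appears 1 time(s)
  9: appears 3 time(s)
  10: appears 1 time(s)
  11: appears 1 time(s)
  16: appears 1 time(s)
  20: appears 1 time(s)
Step 2: The value 9 appears most frequently (3 times).
Step 3: Mode = 9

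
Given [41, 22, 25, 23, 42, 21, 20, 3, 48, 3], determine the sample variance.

232.8444

Step 1: Compute the mean: (41 + 22 + 25 + 23 + 42 + 21 + 20 + 3 + 48 + 3) / 10 = 24.8
Step 2: Compute squared deviations from the mean:
  (41 - 24.8)^2 = 262.44
  (22 - 24.8)^2 = 7.84
  (25 - 24.8)^2 = 0.04
  (23 - 24.8)^2 = 3.24
  (42 - 24.8)^2 = 295.84
  (21 - 24.8)^2 = 14.44
  (20 - 24.8)^2 = 23.04
  (3 - 24.8)^2 = 475.24
  (48 - 24.8)^2 = 538.24
  (3 - 24.8)^2 = 475.24
Step 3: Sum of squared deviations = 2095.6
Step 4: Sample variance = 2095.6 / 9 = 232.8444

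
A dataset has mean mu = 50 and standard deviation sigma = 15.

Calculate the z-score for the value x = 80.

2

Step 1: Recall the z-score formula: z = (x - mu) / sigma
Step 2: Substitute values: z = (80 - 50) / 15
Step 3: z = 30 / 15 = 2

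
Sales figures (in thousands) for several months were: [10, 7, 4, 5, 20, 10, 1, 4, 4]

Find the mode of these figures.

4

Step 1: Count the frequency of each value:
  1: appears 1 time(s)
  4: appears 3 time(s)
  5: appears 1 time(s)
  7: appears 1 time(s)
  10: appears 2 time(s)
  20: appears 1 time(s)
Step 2: The value 4 appears most frequently (3 times).
Step 3: Mode = 4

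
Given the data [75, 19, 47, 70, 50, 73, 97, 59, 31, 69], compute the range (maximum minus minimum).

78

Step 1: Identify the maximum value: max = 97
Step 2: Identify the minimum value: min = 19
Step 3: Range = max - min = 97 - 19 = 78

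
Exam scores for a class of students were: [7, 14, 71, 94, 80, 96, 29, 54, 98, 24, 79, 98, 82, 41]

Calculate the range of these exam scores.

91

Step 1: Identify the maximum value: max = 98
Step 2: Identify the minimum value: min = 7
Step 3: Range = max - min = 98 - 7 = 91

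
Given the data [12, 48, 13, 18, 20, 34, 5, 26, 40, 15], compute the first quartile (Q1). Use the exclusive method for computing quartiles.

12.75

Step 1: Sort the data: [5, 12, 13, 15, 18, 20, 26, 34, 40, 48]
Step 2: n = 10
Step 3: Using the exclusive quartile method:
  Q1 = 12.75
  Q2 (median) = 19
  Q3 = 35.5
  IQR = Q3 - Q1 = 35.5 - 12.75 = 22.75
Step 4: Q1 = 12.75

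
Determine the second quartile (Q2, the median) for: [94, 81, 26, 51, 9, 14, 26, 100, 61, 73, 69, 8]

56

Step 1: Sort the data: [8, 9, 14, 26, 26, 51, 61, 69, 73, 81, 94, 100]
Step 2: n = 12
Step 3: Q2 is the median. Since n is even, it is the average of the values at positions 6 and 7:
  Q2 = (51 + 61) / 2 = 56
Step 4: Q2 = 56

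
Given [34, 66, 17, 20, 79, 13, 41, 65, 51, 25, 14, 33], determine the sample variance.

504.3333

Step 1: Compute the mean: (34 + 66 + 17 + 20 + 79 + 13 + 41 + 65 + 51 + 25 + 14 + 33) / 12 = 38.1667
Step 2: Compute squared deviations from the mean:
  (34 - 38.1667)^2 = 17.3611
  (66 - 38.1667)^2 = 774.6944
  (17 - 38.1667)^2 = 448.0278
  (20 - 38.1667)^2 = 330.0278
  (79 - 38.1667)^2 = 1667.3611
  (13 - 38.1667)^2 = 633.3611
  (41 - 38.1667)^2 = 8.0278
  (65 - 38.1667)^2 = 720.0278
  (51 - 38.1667)^2 = 164.6944
  (25 - 38.1667)^2 = 173.3611
  (14 - 38.1667)^2 = 584.0278
  (33 - 38.1667)^2 = 26.6944
Step 3: Sum of squared deviations = 5547.6667
Step 4: Sample variance = 5547.6667 / 11 = 504.3333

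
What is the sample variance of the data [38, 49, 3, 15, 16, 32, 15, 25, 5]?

234.75

Step 1: Compute the mean: (38 + 49 + 3 + 15 + 16 + 32 + 15 + 25 + 5) / 9 = 22
Step 2: Compute squared deviations from the mean:
  (38 - 22)^2 = 256
  (49 - 22)^2 = 729
  (3 - 22)^2 = 361
  (15 - 22)^2 = 49
  (16 - 22)^2 = 36
  (32 - 22)^2 = 100
  (15 - 22)^2 = 49
  (25 - 22)^2 = 9
  (5 - 22)^2 = 289
Step 3: Sum of squared deviations = 1878
Step 4: Sample variance = 1878 / 8 = 234.75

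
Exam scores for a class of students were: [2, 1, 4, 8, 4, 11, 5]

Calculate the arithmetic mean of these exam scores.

5

Step 1: Sum all values: 2 + 1 + 4 + 8 + 4 + 11 + 5 = 35
Step 2: Count the number of values: n = 7
Step 3: Mean = sum / n = 35 / 7 = 5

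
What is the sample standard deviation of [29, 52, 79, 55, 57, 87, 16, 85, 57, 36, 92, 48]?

24.1251

Step 1: Compute the mean: 57.75
Step 2: Sum of squared deviations from the mean: 6402.25
Step 3: Sample variance = 6402.25 / 11 = 582.0227
Step 4: Standard deviation = sqrt(582.0227) = 24.1251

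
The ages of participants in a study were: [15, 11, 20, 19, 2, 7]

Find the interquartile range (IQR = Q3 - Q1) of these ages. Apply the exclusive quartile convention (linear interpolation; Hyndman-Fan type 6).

13.5

Step 1: Sort the data: [2, 7, 11, 15, 19, 20]
Step 2: n = 6
Step 3: Using the exclusive quartile method:
  Q1 = 5.75
  Q2 (median) = 13
  Q3 = 19.25
  IQR = Q3 - Q1 = 19.25 - 5.75 = 13.5
Step 4: IQR = 13.5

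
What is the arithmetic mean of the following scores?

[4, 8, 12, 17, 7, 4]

8.6667

Step 1: Sum all values: 4 + 8 + 12 + 17 + 7 + 4 = 52
Step 2: Count the number of values: n = 6
Step 3: Mean = sum / n = 52 / 6 = 8.6667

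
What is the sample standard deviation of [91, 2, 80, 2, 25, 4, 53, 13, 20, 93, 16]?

36.2494

Step 1: Compute the mean: 36.2727
Step 2: Sum of squared deviations from the mean: 13140.1818
Step 3: Sample variance = 13140.1818 / 10 = 1314.0182
Step 4: Standard deviation = sqrt(1314.0182) = 36.2494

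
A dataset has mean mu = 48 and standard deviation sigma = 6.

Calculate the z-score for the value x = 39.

-1.5

Step 1: Recall the z-score formula: z = (x - mu) / sigma
Step 2: Substitute values: z = (39 - 48) / 6
Step 3: z = -9 / 6 = -1.5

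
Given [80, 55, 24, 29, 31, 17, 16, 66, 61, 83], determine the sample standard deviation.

25.7544

Step 1: Compute the mean: 46.2
Step 2: Sum of squared deviations from the mean: 5969.6
Step 3: Sample variance = 5969.6 / 9 = 663.2889
Step 4: Standard deviation = sqrt(663.2889) = 25.7544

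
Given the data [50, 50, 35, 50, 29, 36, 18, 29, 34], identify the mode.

50

Step 1: Count the frequency of each value:
  18: appears 1 time(s)
  29: appears 2 time(s)
  34: appears 1 time(s)
  35: appears 1 time(s)
  36: appears 1 time(s)
  50: appears 3 time(s)
Step 2: The value 50 appears most frequently (3 times).
Step 3: Mode = 50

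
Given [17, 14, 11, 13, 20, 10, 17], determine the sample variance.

12.9524

Step 1: Compute the mean: (17 + 14 + 11 + 13 + 20 + 10 + 17) / 7 = 14.5714
Step 2: Compute squared deviations from the mean:
  (17 - 14.5714)^2 = 5.898
  (14 - 14.5714)^2 = 0.3265
  (11 - 14.5714)^2 = 12.7551
  (13 - 14.5714)^2 = 2.4694
  (20 - 14.5714)^2 = 29.4694
  (10 - 14.5714)^2 = 20.898
  (17 - 14.5714)^2 = 5.898
Step 3: Sum of squared deviations = 77.7143
Step 4: Sample variance = 77.7143 / 6 = 12.9524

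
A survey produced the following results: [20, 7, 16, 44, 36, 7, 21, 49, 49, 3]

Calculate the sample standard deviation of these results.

17.9121

Step 1: Compute the mean: 25.2
Step 2: Sum of squared deviations from the mean: 2887.6
Step 3: Sample variance = 2887.6 / 9 = 320.8444
Step 4: Standard deviation = sqrt(320.8444) = 17.9121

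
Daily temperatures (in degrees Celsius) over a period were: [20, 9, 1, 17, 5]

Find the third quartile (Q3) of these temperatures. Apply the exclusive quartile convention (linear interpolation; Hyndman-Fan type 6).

18.5

Step 1: Sort the data: [1, 5, 9, 17, 20]
Step 2: n = 5
Step 3: Using the exclusive quartile method:
  Q1 = 3
  Q2 (median) = 9
  Q3 = 18.5
  IQR = Q3 - Q1 = 18.5 - 3 = 15.5
Step 4: Q3 = 18.5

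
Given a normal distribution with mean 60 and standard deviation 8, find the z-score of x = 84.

3

Step 1: Recall the z-score formula: z = (x - mu) / sigma
Step 2: Substitute values: z = (84 - 60) / 8
Step 3: z = 24 / 8 = 3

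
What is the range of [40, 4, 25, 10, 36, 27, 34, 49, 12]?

45

Step 1: Identify the maximum value: max = 49
Step 2: Identify the minimum value: min = 4
Step 3: Range = max - min = 49 - 4 = 45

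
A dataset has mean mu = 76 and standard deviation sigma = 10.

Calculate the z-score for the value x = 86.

1

Step 1: Recall the z-score formula: z = (x - mu) / sigma
Step 2: Substitute values: z = (86 - 76) / 10
Step 3: z = 10 / 10 = 1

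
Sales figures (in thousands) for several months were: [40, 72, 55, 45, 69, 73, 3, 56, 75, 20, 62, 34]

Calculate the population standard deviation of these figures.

21.7805

Step 1: Compute the mean: 50.3333
Step 2: Sum of squared deviations from the mean: 5692.6667
Step 3: Population variance = 5692.6667 / 12 = 474.3889
Step 4: Standard deviation = sqrt(474.3889) = 21.7805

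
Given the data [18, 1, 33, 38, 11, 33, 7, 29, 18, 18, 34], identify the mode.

18

Step 1: Count the frequency of each value:
  1: appears 1 time(s)
  7: appears 1 time(s)
  11: appears 1 time(s)
  18: appears 3 time(s)
  29: appears 1 time(s)
  33: appears 2 time(s)
  34: appears 1 time(s)
  38: appears 1 time(s)
Step 2: The value 18 appears most frequently (3 times).
Step 3: Mode = 18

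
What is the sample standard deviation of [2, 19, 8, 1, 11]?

7.328

Step 1: Compute the mean: 8.2
Step 2: Sum of squared deviations from the mean: 214.8
Step 3: Sample variance = 214.8 / 4 = 53.7
Step 4: Standard deviation = sqrt(53.7) = 7.328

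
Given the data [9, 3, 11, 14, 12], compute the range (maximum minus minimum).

11

Step 1: Identify the maximum value: max = 14
Step 2: Identify the minimum value: min = 3
Step 3: Range = max - min = 14 - 3 = 11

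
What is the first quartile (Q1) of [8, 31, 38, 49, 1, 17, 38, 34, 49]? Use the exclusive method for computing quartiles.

12.5

Step 1: Sort the data: [1, 8, 17, 31, 34, 38, 38, 49, 49]
Step 2: n = 9
Step 3: Using the exclusive quartile method:
  Q1 = 12.5
  Q2 (median) = 34
  Q3 = 43.5
  IQR = Q3 - Q1 = 43.5 - 12.5 = 31
Step 4: Q1 = 12.5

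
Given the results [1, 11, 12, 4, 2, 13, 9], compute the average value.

7.4286

Step 1: Sum all values: 1 + 11 + 12 + 4 + 2 + 13 + 9 = 52
Step 2: Count the number of values: n = 7
Step 3: Mean = sum / n = 52 / 7 = 7.4286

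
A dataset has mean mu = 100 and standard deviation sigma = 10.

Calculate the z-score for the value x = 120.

2

Step 1: Recall the z-score formula: z = (x - mu) / sigma
Step 2: Substitute values: z = (120 - 100) / 10
Step 3: z = 20 / 10 = 2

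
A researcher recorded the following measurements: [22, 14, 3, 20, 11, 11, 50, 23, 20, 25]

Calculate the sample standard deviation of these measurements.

12.5826

Step 1: Compute the mean: 19.9
Step 2: Sum of squared deviations from the mean: 1424.9
Step 3: Sample variance = 1424.9 / 9 = 158.3222
Step 4: Standard deviation = sqrt(158.3222) = 12.5826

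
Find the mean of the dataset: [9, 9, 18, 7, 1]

8.8

Step 1: Sum all values: 9 + 9 + 18 + 7 + 1 = 44
Step 2: Count the number of values: n = 5
Step 3: Mean = sum / n = 44 / 5 = 8.8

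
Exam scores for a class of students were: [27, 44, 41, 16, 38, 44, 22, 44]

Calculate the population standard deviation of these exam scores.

10.4881

Step 1: Compute the mean: 34.5
Step 2: Sum of squared deviations from the mean: 880
Step 3: Population variance = 880 / 8 = 110
Step 4: Standard deviation = sqrt(110) = 10.4881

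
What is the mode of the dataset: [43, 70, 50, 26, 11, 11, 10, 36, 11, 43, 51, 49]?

11

Step 1: Count the frequency of each value:
  10: appears 1 time(s)
  11: appears 3 time(s)
  26: appears 1 time(s)
  36: appears 1 time(s)
  43: appears 2 time(s)
  49: appears 1 time(s)
  50: appears 1 time(s)
  51: appears 1 time(s)
  70: appears 1 time(s)
Step 2: The value 11 appears most frequently (3 times).
Step 3: Mode = 11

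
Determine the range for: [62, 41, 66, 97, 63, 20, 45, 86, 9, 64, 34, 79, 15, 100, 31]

91

Step 1: Identify the maximum value: max = 100
Step 2: Identify the minimum value: min = 9
Step 3: Range = max - min = 100 - 9 = 91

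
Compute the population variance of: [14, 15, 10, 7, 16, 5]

17.1389

Step 1: Compute the mean: (14 + 15 + 10 + 7 + 16 + 5) / 6 = 11.1667
Step 2: Compute squared deviations from the mean:
  (14 - 11.1667)^2 = 8.0278
  (15 - 11.1667)^2 = 14.6944
  (10 - 11.1667)^2 = 1.3611
  (7 - 11.1667)^2 = 17.3611
  (16 - 11.1667)^2 = 23.3611
  (5 - 11.1667)^2 = 38.0278
Step 3: Sum of squared deviations = 102.8333
Step 4: Population variance = 102.8333 / 6 = 17.1389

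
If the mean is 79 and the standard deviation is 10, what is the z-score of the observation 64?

-1.5

Step 1: Recall the z-score formula: z = (x - mu) / sigma
Step 2: Substitute values: z = (64 - 79) / 10
Step 3: z = -15 / 10 = -1.5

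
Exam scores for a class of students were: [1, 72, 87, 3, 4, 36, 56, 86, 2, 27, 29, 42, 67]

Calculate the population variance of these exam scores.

943.7751

Step 1: Compute the mean: (1 + 72 + 87 + 3 + 4 + 36 + 56 + 86 + 2 + 27 + 29 + 42 + 67) / 13 = 39.3846
Step 2: Compute squared deviations from the mean:
  (1 - 39.3846)^2 = 1473.3787
  (72 - 39.3846)^2 = 1063.7633
  (87 - 39.3846)^2 = 2267.2249
  (3 - 39.3846)^2 = 1323.8402
  (4 - 39.3846)^2 = 1252.071
  (36 - 39.3846)^2 = 11.4556
  (56 - 39.3846)^2 = 276.071
  (86 - 39.3846)^2 = 2172.9941
  (2 - 39.3846)^2 = 1397.6095
  (27 - 39.3846)^2 = 153.3787
  (29 - 39.3846)^2 = 107.8402
  (42 - 39.3846)^2 = 6.8402
  (67 - 39.3846)^2 = 762.6095
Step 3: Sum of squared deviations = 12269.0769
Step 4: Population variance = 12269.0769 / 13 = 943.7751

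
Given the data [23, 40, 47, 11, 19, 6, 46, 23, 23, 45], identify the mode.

23

Step 1: Count the frequency of each value:
  6: appears 1 time(s)
  11: appears 1 time(s)
  19: appears 1 time(s)
  23: appears 3 time(s)
  40: appears 1 time(s)
  45: appears 1 time(s)
  46: appears 1 time(s)
  47: appears 1 time(s)
Step 2: The value 23 appears most frequently (3 times).
Step 3: Mode = 23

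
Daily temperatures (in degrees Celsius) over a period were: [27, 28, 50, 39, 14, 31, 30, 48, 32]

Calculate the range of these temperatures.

36

Step 1: Identify the maximum value: max = 50
Step 2: Identify the minimum value: min = 14
Step 3: Range = max - min = 50 - 14 = 36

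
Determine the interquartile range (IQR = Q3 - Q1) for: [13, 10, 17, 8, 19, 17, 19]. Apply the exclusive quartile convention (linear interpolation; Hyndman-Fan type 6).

9

Step 1: Sort the data: [8, 10, 13, 17, 17, 19, 19]
Step 2: n = 7
Step 3: Using the exclusive quartile method:
  Q1 = 10
  Q2 (median) = 17
  Q3 = 19
  IQR = Q3 - Q1 = 19 - 10 = 9
Step 4: IQR = 9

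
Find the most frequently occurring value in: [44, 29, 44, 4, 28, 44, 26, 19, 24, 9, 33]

44

Step 1: Count the frequency of each value:
  4: appears 1 time(s)
  9: appears 1 time(s)
  19: appears 1 time(s)
  24: appears 1 time(s)
  26: appears 1 time(s)
  28: appears 1 time(s)
  29: appears 1 time(s)
  33: appears 1 time(s)
  44: appears 3 time(s)
Step 2: The value 44 appears most frequently (3 times).
Step 3: Mode = 44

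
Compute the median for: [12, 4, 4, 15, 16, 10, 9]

10

Step 1: Sort the data in ascending order: [4, 4, 9, 10, 12, 15, 16]
Step 2: The number of values is n = 7.
Step 3: Since n is odd, the median is the middle value at position 4: 10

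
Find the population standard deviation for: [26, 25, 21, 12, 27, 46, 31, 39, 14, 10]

10.995

Step 1: Compute the mean: 25.1
Step 2: Sum of squared deviations from the mean: 1208.9
Step 3: Population variance = 1208.9 / 10 = 120.89
Step 4: Standard deviation = sqrt(120.89) = 10.995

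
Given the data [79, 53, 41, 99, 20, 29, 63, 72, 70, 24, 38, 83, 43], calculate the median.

53

Step 1: Sort the data in ascending order: [20, 24, 29, 38, 41, 43, 53, 63, 70, 72, 79, 83, 99]
Step 2: The number of values is n = 13.
Step 3: Since n is odd, the median is the middle value at position 7: 53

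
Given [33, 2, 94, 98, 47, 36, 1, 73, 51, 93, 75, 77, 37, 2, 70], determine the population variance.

1062.9067

Step 1: Compute the mean: (33 + 2 + 94 + 98 + 47 + 36 + 1 + 73 + 51 + 93 + 75 + 77 + 37 + 2 + 70) / 15 = 52.6
Step 2: Compute squared deviations from the mean:
  (33 - 52.6)^2 = 384.16
  (2 - 52.6)^2 = 2560.36
  (94 - 52.6)^2 = 1713.96
  (98 - 52.6)^2 = 2061.16
  (47 - 52.6)^2 = 31.36
  (36 - 52.6)^2 = 275.56
  (1 - 52.6)^2 = 2662.56
  (73 - 52.6)^2 = 416.16
  (51 - 52.6)^2 = 2.56
  (93 - 52.6)^2 = 1632.16
  (75 - 52.6)^2 = 501.76
  (77 - 52.6)^2 = 595.36
  (37 - 52.6)^2 = 243.36
  (2 - 52.6)^2 = 2560.36
  (70 - 52.6)^2 = 302.76
Step 3: Sum of squared deviations = 15943.6
Step 4: Population variance = 15943.6 / 15 = 1062.9067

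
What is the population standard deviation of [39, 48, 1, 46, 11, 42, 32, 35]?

15.8568

Step 1: Compute the mean: 31.75
Step 2: Sum of squared deviations from the mean: 2011.5
Step 3: Population variance = 2011.5 / 8 = 251.4375
Step 4: Standard deviation = sqrt(251.4375) = 15.8568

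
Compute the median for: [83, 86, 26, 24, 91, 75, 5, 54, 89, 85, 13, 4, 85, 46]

64.5

Step 1: Sort the data in ascending order: [4, 5, 13, 24, 26, 46, 54, 75, 83, 85, 85, 86, 89, 91]
Step 2: The number of values is n = 14.
Step 3: Since n is even, the median is the average of positions 7 and 8:
  Median = (54 + 75) / 2 = 64.5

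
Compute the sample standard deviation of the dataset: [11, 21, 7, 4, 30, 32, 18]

10.9065

Step 1: Compute the mean: 17.5714
Step 2: Sum of squared deviations from the mean: 713.7143
Step 3: Sample variance = 713.7143 / 6 = 118.9524
Step 4: Standard deviation = sqrt(118.9524) = 10.9065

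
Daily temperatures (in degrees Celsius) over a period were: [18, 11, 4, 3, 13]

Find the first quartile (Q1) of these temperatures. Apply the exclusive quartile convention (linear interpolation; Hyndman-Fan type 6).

3.5

Step 1: Sort the data: [3, 4, 11, 13, 18]
Step 2: n = 5
Step 3: Using the exclusive quartile method:
  Q1 = 3.5
  Q2 (median) = 11
  Q3 = 15.5
  IQR = Q3 - Q1 = 15.5 - 3.5 = 12
Step 4: Q1 = 3.5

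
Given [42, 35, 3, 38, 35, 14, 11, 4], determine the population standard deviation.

15.2459

Step 1: Compute the mean: 22.75
Step 2: Sum of squared deviations from the mean: 1859.5
Step 3: Population variance = 1859.5 / 8 = 232.4375
Step 4: Standard deviation = sqrt(232.4375) = 15.2459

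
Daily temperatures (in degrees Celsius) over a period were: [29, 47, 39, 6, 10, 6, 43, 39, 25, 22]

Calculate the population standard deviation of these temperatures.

14.6506

Step 1: Compute the mean: 26.6
Step 2: Sum of squared deviations from the mean: 2146.4
Step 3: Population variance = 2146.4 / 10 = 214.64
Step 4: Standard deviation = sqrt(214.64) = 14.6506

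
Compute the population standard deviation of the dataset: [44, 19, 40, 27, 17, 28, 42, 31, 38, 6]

11.7371

Step 1: Compute the mean: 29.2
Step 2: Sum of squared deviations from the mean: 1377.6
Step 3: Population variance = 1377.6 / 10 = 137.76
Step 4: Standard deviation = sqrt(137.76) = 11.7371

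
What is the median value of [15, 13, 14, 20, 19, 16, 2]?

15

Step 1: Sort the data in ascending order: [2, 13, 14, 15, 16, 19, 20]
Step 2: The number of values is n = 7.
Step 3: Since n is odd, the median is the middle value at position 4: 15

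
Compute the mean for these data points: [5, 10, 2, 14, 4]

7

Step 1: Sum all values: 5 + 10 + 2 + 14 + 4 = 35
Step 2: Count the number of values: n = 5
Step 3: Mean = sum / n = 35 / 5 = 7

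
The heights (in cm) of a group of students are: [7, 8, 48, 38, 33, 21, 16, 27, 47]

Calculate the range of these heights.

41

Step 1: Identify the maximum value: max = 48
Step 2: Identify the minimum value: min = 7
Step 3: Range = max - min = 48 - 7 = 41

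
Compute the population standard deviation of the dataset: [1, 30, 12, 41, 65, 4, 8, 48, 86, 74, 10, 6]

28.8544

Step 1: Compute the mean: 32.0833
Step 2: Sum of squared deviations from the mean: 9990.9167
Step 3: Population variance = 9990.9167 / 12 = 832.5764
Step 4: Standard deviation = sqrt(832.5764) = 28.8544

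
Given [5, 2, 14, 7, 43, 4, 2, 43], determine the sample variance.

313.1429

Step 1: Compute the mean: (5 + 2 + 14 + 7 + 43 + 4 + 2 + 43) / 8 = 15
Step 2: Compute squared deviations from the mean:
  (5 - 15)^2 = 100
  (2 - 15)^2 = 169
  (14 - 15)^2 = 1
  (7 - 15)^2 = 64
  (43 - 15)^2 = 784
  (4 - 15)^2 = 121
  (2 - 15)^2 = 169
  (43 - 15)^2 = 784
Step 3: Sum of squared deviations = 2192
Step 4: Sample variance = 2192 / 7 = 313.1429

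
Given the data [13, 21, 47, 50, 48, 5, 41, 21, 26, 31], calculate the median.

28.5

Step 1: Sort the data in ascending order: [5, 13, 21, 21, 26, 31, 41, 47, 48, 50]
Step 2: The number of values is n = 10.
Step 3: Since n is even, the median is the average of positions 5 and 6:
  Median = (26 + 31) / 2 = 28.5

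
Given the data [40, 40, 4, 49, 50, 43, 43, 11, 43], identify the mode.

43

Step 1: Count the frequency of each value:
  4: appears 1 time(s)
  11: appears 1 time(s)
  40: appears 2 time(s)
  43: appears 3 time(s)
  49: appears 1 time(s)
  50: appears 1 time(s)
Step 2: The value 43 appears most frequently (3 times).
Step 3: Mode = 43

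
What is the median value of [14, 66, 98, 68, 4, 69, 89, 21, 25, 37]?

51.5

Step 1: Sort the data in ascending order: [4, 14, 21, 25, 37, 66, 68, 69, 89, 98]
Step 2: The number of values is n = 10.
Step 3: Since n is even, the median is the average of positions 5 and 6:
  Median = (37 + 66) / 2 = 51.5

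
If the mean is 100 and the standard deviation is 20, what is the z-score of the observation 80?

-1

Step 1: Recall the z-score formula: z = (x - mu) / sigma
Step 2: Substitute values: z = (80 - 100) / 20
Step 3: z = -20 / 20 = -1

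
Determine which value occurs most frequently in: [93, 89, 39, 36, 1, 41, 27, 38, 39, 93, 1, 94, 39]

39

Step 1: Count the frequency of each value:
  1: appears 2 time(s)
  27: appears 1 time(s)
  36: appears 1 time(s)
  38: appears 1 time(s)
  39: appears 3 time(s)
  41: appears 1 time(s)
  89: appears 1 time(s)
  93: appears 2 time(s)
  94: appears 1 time(s)
Step 2: The value 39 appears most frequently (3 times).
Step 3: Mode = 39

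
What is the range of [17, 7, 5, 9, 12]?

12

Step 1: Identify the maximum value: max = 17
Step 2: Identify the minimum value: min = 5
Step 3: Range = max - min = 17 - 5 = 12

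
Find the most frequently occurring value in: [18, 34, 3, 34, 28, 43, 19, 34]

34

Step 1: Count the frequency of each value:
  3: appears 1 time(s)
  18: appears 1 time(s)
  19: appears 1 time(s)
  28: appears 1 time(s)
  34: appears 3 time(s)
  43: appears 1 time(s)
Step 2: The value 34 appears most frequently (3 times).
Step 3: Mode = 34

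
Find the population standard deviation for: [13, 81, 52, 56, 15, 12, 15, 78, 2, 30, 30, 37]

25.2503

Step 1: Compute the mean: 35.0833
Step 2: Sum of squared deviations from the mean: 7650.9167
Step 3: Population variance = 7650.9167 / 12 = 637.5764
Step 4: Standard deviation = sqrt(637.5764) = 25.2503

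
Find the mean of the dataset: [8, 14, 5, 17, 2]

9.2

Step 1: Sum all values: 8 + 14 + 5 + 17 + 2 = 46
Step 2: Count the number of values: n = 5
Step 3: Mean = sum / n = 46 / 5 = 9.2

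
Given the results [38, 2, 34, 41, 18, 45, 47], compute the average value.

32.1429

Step 1: Sum all values: 38 + 2 + 34 + 41 + 18 + 45 + 47 = 225
Step 2: Count the number of values: n = 7
Step 3: Mean = sum / n = 225 / 7 = 32.1429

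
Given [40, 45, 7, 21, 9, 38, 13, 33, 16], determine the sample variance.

209.75

Step 1: Compute the mean: (40 + 45 + 7 + 21 + 9 + 38 + 13 + 33 + 16) / 9 = 24.6667
Step 2: Compute squared deviations from the mean:
  (40 - 24.6667)^2 = 235.1111
  (45 - 24.6667)^2 = 413.4444
  (7 - 24.6667)^2 = 312.1111
  (21 - 24.6667)^2 = 13.4444
  (9 - 24.6667)^2 = 245.4444
  (38 - 24.6667)^2 = 177.7778
  (13 - 24.6667)^2 = 136.1111
  (33 - 24.6667)^2 = 69.4444
  (16 - 24.6667)^2 = 75.1111
Step 3: Sum of squared deviations = 1678
Step 4: Sample variance = 1678 / 8 = 209.75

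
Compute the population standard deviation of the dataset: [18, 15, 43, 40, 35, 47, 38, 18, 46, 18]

12.3596

Step 1: Compute the mean: 31.8
Step 2: Sum of squared deviations from the mean: 1527.6
Step 3: Population variance = 1527.6 / 10 = 152.76
Step 4: Standard deviation = sqrt(152.76) = 12.3596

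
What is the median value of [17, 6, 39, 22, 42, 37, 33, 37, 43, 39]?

37

Step 1: Sort the data in ascending order: [6, 17, 22, 33, 37, 37, 39, 39, 42, 43]
Step 2: The number of values is n = 10.
Step 3: Since n is even, the median is the average of positions 5 and 6:
  Median = (37 + 37) / 2 = 37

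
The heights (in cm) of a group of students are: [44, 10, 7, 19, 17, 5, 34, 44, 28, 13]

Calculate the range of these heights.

39

Step 1: Identify the maximum value: max = 44
Step 2: Identify the minimum value: min = 5
Step 3: Range = max - min = 44 - 5 = 39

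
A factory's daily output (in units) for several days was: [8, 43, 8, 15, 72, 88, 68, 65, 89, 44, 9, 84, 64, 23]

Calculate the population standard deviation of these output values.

29.9636

Step 1: Compute the mean: 48.5714
Step 2: Sum of squared deviations from the mean: 12569.4286
Step 3: Population variance = 12569.4286 / 14 = 897.8163
Step 4: Standard deviation = sqrt(897.8163) = 29.9636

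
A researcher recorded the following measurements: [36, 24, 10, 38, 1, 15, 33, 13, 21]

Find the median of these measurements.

21

Step 1: Sort the data in ascending order: [1, 10, 13, 15, 21, 24, 33, 36, 38]
Step 2: The number of values is n = 9.
Step 3: Since n is odd, the median is the middle value at position 5: 21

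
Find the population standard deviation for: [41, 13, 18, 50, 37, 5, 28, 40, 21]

14.0669

Step 1: Compute the mean: 28.1111
Step 2: Sum of squared deviations from the mean: 1780.8889
Step 3: Population variance = 1780.8889 / 9 = 197.8765
Step 4: Standard deviation = sqrt(197.8765) = 14.0669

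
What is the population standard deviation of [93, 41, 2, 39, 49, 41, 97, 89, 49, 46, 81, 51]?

26.8313

Step 1: Compute the mean: 56.5
Step 2: Sum of squared deviations from the mean: 8639
Step 3: Population variance = 8639 / 12 = 719.9167
Step 4: Standard deviation = sqrt(719.9167) = 26.8313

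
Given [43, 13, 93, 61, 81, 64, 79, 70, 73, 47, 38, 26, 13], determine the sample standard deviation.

26.1612

Step 1: Compute the mean: 53.9231
Step 2: Sum of squared deviations from the mean: 8212.9231
Step 3: Sample variance = 8212.9231 / 12 = 684.4103
Step 4: Standard deviation = sqrt(684.4103) = 26.1612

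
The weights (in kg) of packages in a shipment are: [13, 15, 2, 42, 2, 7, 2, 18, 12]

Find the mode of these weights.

2

Step 1: Count the frequency of each value:
  2: appears 3 time(s)
  7: appears 1 time(s)
  12: appears 1 time(s)
  13: appears 1 time(s)
  15: appears 1 time(s)
  18: appears 1 time(s)
  42: appears 1 time(s)
Step 2: The value 2 appears most frequently (3 times).
Step 3: Mode = 2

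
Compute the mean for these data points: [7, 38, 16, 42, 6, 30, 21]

22.8571

Step 1: Sum all values: 7 + 38 + 16 + 42 + 6 + 30 + 21 = 160
Step 2: Count the number of values: n = 7
Step 3: Mean = sum / n = 160 / 7 = 22.8571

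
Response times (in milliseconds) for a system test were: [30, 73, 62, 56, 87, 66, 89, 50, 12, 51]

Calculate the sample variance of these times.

569.1556

Step 1: Compute the mean: (30 + 73 + 62 + 56 + 87 + 66 + 89 + 50 + 12 + 51) / 10 = 57.6
Step 2: Compute squared deviations from the mean:
  (30 - 57.6)^2 = 761.76
  (73 - 57.6)^2 = 237.16
  (62 - 57.6)^2 = 19.36
  (56 - 57.6)^2 = 2.56
  (87 - 57.6)^2 = 864.36
  (66 - 57.6)^2 = 70.56
  (89 - 57.6)^2 = 985.96
  (50 - 57.6)^2 = 57.76
  (12 - 57.6)^2 = 2079.36
  (51 - 57.6)^2 = 43.56
Step 3: Sum of squared deviations = 5122.4
Step 4: Sample variance = 5122.4 / 9 = 569.1556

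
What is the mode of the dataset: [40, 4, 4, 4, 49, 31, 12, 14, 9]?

4

Step 1: Count the frequency of each value:
  4: appears 3 time(s)
  9: appears 1 time(s)
  12: appears 1 time(s)
  14: appears 1 time(s)
  31: appears 1 time(s)
  40: appears 1 time(s)
  49: appears 1 time(s)
Step 2: The value 4 appears most frequently (3 times).
Step 3: Mode = 4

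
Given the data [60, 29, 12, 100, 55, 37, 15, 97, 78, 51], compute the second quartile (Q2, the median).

53

Step 1: Sort the data: [12, 15, 29, 37, 51, 55, 60, 78, 97, 100]
Step 2: n = 10
Step 3: Q2 is the median. Since n is even, it is the average of the values at positions 5 and 6:
  Q2 = (51 + 55) / 2 = 53
Step 4: Q2 = 53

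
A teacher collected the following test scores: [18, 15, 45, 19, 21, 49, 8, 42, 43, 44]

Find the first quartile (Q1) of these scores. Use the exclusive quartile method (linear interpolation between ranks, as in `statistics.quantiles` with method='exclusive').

17.25

Step 1: Sort the data: [8, 15, 18, 19, 21, 42, 43, 44, 45, 49]
Step 2: n = 10
Step 3: Using the exclusive quartile method:
  Q1 = 17.25
  Q2 (median) = 31.5
  Q3 = 44.25
  IQR = Q3 - Q1 = 44.25 - 17.25 = 27
Step 4: Q1 = 17.25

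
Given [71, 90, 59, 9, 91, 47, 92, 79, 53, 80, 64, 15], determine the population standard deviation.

26.6974

Step 1: Compute the mean: 62.5
Step 2: Sum of squared deviations from the mean: 8553
Step 3: Population variance = 8553 / 12 = 712.75
Step 4: Standard deviation = sqrt(712.75) = 26.6974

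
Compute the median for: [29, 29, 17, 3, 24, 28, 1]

24

Step 1: Sort the data in ascending order: [1, 3, 17, 24, 28, 29, 29]
Step 2: The number of values is n = 7.
Step 3: Since n is odd, the median is the middle value at position 4: 24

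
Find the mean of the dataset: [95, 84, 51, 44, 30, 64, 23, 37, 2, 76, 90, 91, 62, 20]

54.9286

Step 1: Sum all values: 95 + 84 + 51 + 44 + 30 + 64 + 23 + 37 + 2 + 76 + 90 + 91 + 62 + 20 = 769
Step 2: Count the number of values: n = 14
Step 3: Mean = sum / n = 769 / 14 = 54.9286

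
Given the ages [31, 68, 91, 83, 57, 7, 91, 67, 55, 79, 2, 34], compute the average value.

55.4167

Step 1: Sum all values: 31 + 68 + 91 + 83 + 57 + 7 + 91 + 67 + 55 + 79 + 2 + 34 = 665
Step 2: Count the number of values: n = 12
Step 3: Mean = sum / n = 665 / 12 = 55.4167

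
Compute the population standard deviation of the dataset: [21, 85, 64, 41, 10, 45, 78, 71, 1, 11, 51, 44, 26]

26.2058

Step 1: Compute the mean: 42.1538
Step 2: Sum of squared deviations from the mean: 8927.6923
Step 3: Population variance = 8927.6923 / 13 = 686.7456
Step 4: Standard deviation = sqrt(686.7456) = 26.2058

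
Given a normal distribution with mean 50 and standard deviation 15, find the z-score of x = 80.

2

Step 1: Recall the z-score formula: z = (x - mu) / sigma
Step 2: Substitute values: z = (80 - 50) / 15
Step 3: z = 30 / 15 = 2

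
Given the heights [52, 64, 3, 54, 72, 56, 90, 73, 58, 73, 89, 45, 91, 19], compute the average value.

59.9286

Step 1: Sum all values: 52 + 64 + 3 + 54 + 72 + 56 + 90 + 73 + 58 + 73 + 89 + 45 + 91 + 19 = 839
Step 2: Count the number of values: n = 14
Step 3: Mean = sum / n = 839 / 14 = 59.9286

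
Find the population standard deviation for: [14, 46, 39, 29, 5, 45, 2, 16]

16.5151

Step 1: Compute the mean: 24.5
Step 2: Sum of squared deviations from the mean: 2182
Step 3: Population variance = 2182 / 8 = 272.75
Step 4: Standard deviation = sqrt(272.75) = 16.5151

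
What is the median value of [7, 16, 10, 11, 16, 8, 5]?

10

Step 1: Sort the data in ascending order: [5, 7, 8, 10, 11, 16, 16]
Step 2: The number of values is n = 7.
Step 3: Since n is odd, the median is the middle value at position 4: 10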